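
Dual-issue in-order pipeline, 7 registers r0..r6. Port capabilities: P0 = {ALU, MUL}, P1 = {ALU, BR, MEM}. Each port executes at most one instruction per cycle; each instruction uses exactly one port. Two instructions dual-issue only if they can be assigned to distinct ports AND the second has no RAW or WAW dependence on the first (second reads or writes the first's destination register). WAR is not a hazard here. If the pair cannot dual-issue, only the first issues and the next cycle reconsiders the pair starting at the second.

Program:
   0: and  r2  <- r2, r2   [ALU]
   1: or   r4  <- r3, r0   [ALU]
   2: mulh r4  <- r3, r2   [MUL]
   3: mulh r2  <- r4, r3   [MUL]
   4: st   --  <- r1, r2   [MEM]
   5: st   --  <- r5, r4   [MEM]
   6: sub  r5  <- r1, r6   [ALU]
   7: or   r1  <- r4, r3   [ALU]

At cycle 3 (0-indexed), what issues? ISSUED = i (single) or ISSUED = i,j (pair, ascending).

ISSUED = 4

#0 head=0: and/or i0,i1 2-wide
#1 head=2: mulh i2 no-port MUL/MUL
#2 head=3: mulh i3 RAW r2
#3 head=4: st i4 no-port MEM/MEM
#4 head=5: st/sub i5,i6 2-wide
#5 head=7: or i7 tail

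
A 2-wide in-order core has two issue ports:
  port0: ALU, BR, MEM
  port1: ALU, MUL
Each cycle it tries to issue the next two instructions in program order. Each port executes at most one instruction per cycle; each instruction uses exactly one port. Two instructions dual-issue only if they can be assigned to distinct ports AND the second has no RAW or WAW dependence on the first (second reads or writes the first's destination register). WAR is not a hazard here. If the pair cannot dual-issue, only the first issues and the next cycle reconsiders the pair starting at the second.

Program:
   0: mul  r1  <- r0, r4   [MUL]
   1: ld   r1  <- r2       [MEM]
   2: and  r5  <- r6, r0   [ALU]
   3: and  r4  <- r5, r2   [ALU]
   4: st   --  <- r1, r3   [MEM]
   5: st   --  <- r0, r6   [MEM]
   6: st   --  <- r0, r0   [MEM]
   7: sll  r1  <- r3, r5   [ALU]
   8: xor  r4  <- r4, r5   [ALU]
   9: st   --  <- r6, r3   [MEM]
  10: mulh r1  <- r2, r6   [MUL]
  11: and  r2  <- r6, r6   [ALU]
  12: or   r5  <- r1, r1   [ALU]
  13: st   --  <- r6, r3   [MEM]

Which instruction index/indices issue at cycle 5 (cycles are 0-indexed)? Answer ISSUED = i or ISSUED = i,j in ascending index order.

[0] i0  mul  -- WAW r1
[1] i1/i2  ld/and  -- dual
[2] i3/i4  and/st  -- dual
[3] i5  st  -- no-port MEM/MEM
[4] i6/i7  st/sll  -- dual
[5] i8/i9  xor/st  -- dual
[6] i10/i11  mulh/and  -- dual
[7] i12/i13  or/st  -- dual

ISSUED = 8,9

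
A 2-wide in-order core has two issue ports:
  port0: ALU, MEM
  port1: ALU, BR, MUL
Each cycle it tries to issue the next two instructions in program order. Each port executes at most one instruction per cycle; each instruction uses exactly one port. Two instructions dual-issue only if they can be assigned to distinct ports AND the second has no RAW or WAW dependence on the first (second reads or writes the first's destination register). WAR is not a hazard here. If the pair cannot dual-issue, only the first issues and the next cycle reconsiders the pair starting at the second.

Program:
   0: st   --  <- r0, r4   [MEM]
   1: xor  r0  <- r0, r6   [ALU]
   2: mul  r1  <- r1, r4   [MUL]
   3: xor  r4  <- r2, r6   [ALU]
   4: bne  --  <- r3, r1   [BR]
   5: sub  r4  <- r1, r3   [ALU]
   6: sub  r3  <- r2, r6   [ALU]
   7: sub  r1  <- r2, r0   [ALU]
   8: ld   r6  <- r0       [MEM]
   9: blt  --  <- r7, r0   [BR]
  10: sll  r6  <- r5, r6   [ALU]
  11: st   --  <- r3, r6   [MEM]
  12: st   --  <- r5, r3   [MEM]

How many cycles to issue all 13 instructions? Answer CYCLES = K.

CYCLES = 8

0. st/xor @i0,i1  | dual
1. mul/xor @i2,i3  | dual
2. bne/sub @i4,i5  | dual
3. sub/sub @i6,i7  | dual
4. ld/blt @i8,i9  | dual
5. sll @i10  | RAW r6
6. st @i11  | no-port MEM/MEM
7. st @i12  | tail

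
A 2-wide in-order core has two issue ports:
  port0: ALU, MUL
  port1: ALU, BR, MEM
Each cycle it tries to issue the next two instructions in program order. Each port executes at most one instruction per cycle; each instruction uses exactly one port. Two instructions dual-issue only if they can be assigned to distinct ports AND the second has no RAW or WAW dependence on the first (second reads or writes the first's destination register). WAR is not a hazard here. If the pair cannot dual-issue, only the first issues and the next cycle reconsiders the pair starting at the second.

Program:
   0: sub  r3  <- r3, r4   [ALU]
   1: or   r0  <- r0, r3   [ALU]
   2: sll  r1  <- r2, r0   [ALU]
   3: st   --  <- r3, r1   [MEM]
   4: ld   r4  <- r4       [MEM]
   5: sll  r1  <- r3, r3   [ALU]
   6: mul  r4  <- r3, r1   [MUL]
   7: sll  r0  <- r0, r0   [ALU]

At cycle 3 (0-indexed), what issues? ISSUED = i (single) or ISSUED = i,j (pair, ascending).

  cy0 -> i0 (sub.ALU) RAW r3
  cy1 -> i1 (or.ALU) RAW r0
  cy2 -> i2 (sll.ALU) RAW r1
  cy3 -> i3 (st.MEM) no-port MEM/MEM
  cy4 -> i4/i5 (ld.MEM;sll.ALU) 2-wide
  cy5 -> i6/i7 (mul.MUL;sll.ALU) 2-wide

ISSUED = 3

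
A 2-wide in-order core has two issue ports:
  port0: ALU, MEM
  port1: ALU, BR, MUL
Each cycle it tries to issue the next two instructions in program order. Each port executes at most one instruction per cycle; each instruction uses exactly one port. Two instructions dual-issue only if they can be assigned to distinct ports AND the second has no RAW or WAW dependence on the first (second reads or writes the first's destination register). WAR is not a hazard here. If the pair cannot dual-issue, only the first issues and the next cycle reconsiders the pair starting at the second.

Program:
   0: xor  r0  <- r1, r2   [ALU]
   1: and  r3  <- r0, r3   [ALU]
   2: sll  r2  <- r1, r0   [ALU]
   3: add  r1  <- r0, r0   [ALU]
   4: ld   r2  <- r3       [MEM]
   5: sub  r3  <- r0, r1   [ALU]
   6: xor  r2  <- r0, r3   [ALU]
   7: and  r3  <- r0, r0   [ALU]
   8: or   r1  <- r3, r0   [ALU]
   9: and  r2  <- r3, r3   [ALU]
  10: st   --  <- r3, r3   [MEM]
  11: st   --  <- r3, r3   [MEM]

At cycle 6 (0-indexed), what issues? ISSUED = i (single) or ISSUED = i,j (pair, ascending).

ISSUED = 10

#0 head=0: xor i0 RAW r0
#1 head=1: and;sll i1,i2 dual
#2 head=3: add;ld i3,i4 dual
#3 head=5: sub i5 RAW r3
#4 head=6: xor;and i6,i7 dual
#5 head=8: or;and i8,i9 dual
#6 head=10: st i10 no-port MEM/MEM
#7 head=11: st i11 tail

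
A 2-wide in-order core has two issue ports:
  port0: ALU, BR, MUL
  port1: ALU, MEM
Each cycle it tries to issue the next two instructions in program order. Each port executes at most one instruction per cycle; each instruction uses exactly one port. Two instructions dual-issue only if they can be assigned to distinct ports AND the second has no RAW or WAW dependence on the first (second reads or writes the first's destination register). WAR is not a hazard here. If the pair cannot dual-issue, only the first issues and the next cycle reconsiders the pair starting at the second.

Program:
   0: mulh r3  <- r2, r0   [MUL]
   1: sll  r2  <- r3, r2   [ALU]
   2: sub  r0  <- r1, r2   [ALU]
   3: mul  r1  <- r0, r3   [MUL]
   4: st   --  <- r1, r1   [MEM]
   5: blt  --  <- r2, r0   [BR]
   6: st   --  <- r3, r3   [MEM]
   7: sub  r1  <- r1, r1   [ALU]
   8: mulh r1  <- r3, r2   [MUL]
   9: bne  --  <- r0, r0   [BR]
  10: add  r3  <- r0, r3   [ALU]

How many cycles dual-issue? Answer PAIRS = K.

#0 head=0: mulh i0 RAW r3
#1 head=1: sll i1 RAW r2
#2 head=2: sub i2 RAW r0
#3 head=3: mul i3 RAW r1
#4 head=4: st blt i4/i5 dual
#5 head=6: st sub i6/i7 dual
#6 head=8: mulh i8 no-port MUL/BR
#7 head=9: bne add i9/i10 dual

PAIRS = 3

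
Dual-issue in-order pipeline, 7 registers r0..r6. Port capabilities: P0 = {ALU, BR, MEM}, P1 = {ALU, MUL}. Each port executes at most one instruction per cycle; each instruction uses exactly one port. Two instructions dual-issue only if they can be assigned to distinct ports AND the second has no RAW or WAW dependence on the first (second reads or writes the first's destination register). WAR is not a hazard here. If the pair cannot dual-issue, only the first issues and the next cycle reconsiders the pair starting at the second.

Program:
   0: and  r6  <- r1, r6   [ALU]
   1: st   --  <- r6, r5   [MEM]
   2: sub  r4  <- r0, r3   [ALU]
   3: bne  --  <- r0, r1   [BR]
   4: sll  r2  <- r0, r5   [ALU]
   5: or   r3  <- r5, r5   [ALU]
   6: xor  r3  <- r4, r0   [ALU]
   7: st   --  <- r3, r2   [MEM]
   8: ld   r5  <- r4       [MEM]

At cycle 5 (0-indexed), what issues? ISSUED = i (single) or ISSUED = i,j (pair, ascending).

[0] i0  and  -- RAW r6
[1] i1/i2  st/sub  -- pair
[2] i3/i4  bne/sll  -- pair
[3] i5  or  -- WAW r3
[4] i6  xor  -- RAW r3
[5] i7  st  -- no-port MEM/MEM
[6] i8  ld  -- tail

ISSUED = 7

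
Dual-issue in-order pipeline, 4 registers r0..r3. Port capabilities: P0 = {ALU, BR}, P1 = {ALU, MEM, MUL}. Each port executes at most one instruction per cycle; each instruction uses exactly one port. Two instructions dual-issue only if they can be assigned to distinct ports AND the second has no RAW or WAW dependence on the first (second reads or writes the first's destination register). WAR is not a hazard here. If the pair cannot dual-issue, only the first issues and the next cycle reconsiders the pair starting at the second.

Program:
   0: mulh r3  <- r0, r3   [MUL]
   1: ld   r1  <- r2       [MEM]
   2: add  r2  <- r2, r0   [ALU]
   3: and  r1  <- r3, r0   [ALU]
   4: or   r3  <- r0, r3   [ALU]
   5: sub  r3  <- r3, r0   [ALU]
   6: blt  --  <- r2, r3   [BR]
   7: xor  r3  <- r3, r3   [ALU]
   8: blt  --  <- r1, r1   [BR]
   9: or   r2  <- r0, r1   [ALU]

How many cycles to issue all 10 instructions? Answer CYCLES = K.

CYCLES = 6

[0] i0  mulh  -- no-port MUL/MEM
[1] i1+i2  ld;add  -- dual
[2] i3+i4  and;or  -- dual
[3] i5  sub  -- RAW r3
[4] i6+i7  blt;xor  -- dual
[5] i8+i9  blt;or  -- dual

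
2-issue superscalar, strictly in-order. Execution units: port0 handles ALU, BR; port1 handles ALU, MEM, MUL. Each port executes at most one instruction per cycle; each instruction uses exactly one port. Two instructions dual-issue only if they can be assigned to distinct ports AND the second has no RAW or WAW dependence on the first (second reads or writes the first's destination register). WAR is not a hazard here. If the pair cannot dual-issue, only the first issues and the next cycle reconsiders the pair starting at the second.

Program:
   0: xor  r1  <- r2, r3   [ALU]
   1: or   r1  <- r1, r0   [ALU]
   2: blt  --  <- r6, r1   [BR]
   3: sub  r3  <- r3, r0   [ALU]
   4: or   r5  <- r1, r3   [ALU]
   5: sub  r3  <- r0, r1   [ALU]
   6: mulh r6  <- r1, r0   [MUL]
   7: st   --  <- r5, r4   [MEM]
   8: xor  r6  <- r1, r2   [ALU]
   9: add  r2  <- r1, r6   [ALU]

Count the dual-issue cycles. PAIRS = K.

  cy0 -> i0 (xor.ALU) RAW+WAW r1
  cy1 -> i1 (or.ALU) RAW r1
  cy2 -> i2+i3 (blt.BR sub.ALU) 2-wide
  cy3 -> i4+i5 (or.ALU sub.ALU) 2-wide
  cy4 -> i6 (mulh.MUL) no-port MUL/MEM
  cy5 -> i7+i8 (st.MEM xor.ALU) 2-wide
  cy6 -> i9 (add.ALU) tail

PAIRS = 3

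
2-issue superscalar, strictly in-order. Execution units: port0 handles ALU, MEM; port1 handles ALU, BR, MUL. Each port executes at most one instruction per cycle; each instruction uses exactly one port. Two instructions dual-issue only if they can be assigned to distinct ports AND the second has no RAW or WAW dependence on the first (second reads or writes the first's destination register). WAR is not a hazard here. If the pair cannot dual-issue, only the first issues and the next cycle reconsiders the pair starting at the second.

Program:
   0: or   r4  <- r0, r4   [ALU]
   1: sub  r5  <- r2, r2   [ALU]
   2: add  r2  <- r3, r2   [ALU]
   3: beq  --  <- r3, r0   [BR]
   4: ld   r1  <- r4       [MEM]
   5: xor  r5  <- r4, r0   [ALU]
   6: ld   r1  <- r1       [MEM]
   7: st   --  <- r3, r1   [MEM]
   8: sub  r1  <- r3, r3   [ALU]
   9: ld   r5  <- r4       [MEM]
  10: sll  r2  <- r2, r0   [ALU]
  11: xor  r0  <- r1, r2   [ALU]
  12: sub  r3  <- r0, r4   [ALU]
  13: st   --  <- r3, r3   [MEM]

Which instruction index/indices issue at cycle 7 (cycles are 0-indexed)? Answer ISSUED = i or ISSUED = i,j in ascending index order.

c0: i0/i1 or.ALU/sub.ALU  pair
c1: i2/i3 add.ALU/beq.BR  pair
c2: i4/i5 ld.MEM/xor.ALU  pair
c3: i6 ld.MEM  no-port MEM/MEM
c4: i7/i8 st.MEM/sub.ALU  pair
c5: i9/i10 ld.MEM/sll.ALU  pair
c6: i11 xor.ALU  RAW r0
c7: i12 sub.ALU  RAW r3
c8: i13 st.MEM  tail

ISSUED = 12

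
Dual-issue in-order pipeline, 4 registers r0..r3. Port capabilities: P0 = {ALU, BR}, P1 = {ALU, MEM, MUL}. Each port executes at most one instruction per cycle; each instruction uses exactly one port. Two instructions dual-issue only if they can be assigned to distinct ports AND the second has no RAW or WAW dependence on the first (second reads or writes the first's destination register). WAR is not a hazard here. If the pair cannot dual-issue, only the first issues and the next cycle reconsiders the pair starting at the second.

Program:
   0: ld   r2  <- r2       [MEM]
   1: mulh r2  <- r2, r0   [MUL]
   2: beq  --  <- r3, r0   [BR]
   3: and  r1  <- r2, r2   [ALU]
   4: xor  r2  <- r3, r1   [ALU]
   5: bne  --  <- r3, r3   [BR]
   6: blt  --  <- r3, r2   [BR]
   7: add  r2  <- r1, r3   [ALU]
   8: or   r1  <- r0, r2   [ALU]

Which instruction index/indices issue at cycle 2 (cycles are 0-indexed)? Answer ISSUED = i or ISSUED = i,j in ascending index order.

0. ld @i0  | no-port MEM/MUL
1. mulh;beq @i1+i2  | dual
2. and @i3  | RAW r1
3. xor;bne @i4+i5  | dual
4. blt;add @i6+i7  | dual
5. or @i8  | tail

ISSUED = 3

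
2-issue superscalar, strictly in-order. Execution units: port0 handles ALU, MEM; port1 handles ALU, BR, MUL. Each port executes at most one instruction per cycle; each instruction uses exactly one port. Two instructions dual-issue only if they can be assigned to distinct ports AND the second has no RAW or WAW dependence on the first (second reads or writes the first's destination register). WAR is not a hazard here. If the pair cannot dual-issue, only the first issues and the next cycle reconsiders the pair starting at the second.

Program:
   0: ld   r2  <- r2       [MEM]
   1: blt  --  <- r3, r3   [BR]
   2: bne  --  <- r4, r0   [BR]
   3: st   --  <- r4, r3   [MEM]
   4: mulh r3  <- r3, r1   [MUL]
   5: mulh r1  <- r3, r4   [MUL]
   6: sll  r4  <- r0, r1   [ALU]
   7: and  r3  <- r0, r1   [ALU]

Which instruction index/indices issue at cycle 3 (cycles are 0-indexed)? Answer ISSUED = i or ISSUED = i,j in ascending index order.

  cy0 -> i0,i1 (ld blt) 2-wide
  cy1 -> i2,i3 (bne st) 2-wide
  cy2 -> i4 (mulh) no-port MUL/MUL
  cy3 -> i5 (mulh) RAW r1
  cy4 -> i6,i7 (sll and) 2-wide

ISSUED = 5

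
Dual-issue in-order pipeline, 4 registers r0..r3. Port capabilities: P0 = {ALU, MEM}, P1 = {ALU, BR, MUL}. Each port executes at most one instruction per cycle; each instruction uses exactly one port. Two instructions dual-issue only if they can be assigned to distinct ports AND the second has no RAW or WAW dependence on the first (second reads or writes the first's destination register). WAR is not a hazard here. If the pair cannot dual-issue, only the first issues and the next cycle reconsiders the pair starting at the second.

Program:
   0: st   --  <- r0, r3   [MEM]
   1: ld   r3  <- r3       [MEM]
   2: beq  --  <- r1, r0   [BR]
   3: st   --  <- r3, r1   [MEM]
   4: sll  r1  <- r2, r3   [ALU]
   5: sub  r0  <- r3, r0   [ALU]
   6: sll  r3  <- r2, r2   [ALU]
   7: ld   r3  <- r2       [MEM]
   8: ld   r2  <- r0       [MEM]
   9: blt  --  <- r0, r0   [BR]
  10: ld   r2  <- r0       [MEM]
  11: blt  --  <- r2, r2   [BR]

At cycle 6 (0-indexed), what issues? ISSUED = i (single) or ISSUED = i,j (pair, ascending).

ISSUED = 10

c0: i0 st.MEM  no-port MEM/MEM
c1: i1/i2 ld.MEM/beq.BR  2-wide
c2: i3/i4 st.MEM/sll.ALU  2-wide
c3: i5/i6 sub.ALU/sll.ALU  2-wide
c4: i7 ld.MEM  no-port MEM/MEM
c5: i8/i9 ld.MEM/blt.BR  2-wide
c6: i10 ld.MEM  RAW r2
c7: i11 blt.BR  tail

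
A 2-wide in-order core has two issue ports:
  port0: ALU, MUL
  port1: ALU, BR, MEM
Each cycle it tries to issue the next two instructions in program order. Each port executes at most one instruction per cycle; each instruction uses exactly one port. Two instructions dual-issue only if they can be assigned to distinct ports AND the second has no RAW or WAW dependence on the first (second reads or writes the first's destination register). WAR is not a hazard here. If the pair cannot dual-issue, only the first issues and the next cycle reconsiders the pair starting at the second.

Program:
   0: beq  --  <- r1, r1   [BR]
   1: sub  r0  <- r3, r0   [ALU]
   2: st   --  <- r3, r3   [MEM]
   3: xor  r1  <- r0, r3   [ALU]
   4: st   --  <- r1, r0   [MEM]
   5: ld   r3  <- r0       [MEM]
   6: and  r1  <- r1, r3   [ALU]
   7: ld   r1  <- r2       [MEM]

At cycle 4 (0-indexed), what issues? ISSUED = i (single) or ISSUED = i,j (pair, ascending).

ISSUED = 6

0. beq.BR sub.ALU @i0+i1  | pair
1. st.MEM xor.ALU @i2+i3  | pair
2. st.MEM @i4  | no-port MEM/MEM
3. ld.MEM @i5  | RAW r3
4. and.ALU @i6  | WAW r1
5. ld.MEM @i7  | tail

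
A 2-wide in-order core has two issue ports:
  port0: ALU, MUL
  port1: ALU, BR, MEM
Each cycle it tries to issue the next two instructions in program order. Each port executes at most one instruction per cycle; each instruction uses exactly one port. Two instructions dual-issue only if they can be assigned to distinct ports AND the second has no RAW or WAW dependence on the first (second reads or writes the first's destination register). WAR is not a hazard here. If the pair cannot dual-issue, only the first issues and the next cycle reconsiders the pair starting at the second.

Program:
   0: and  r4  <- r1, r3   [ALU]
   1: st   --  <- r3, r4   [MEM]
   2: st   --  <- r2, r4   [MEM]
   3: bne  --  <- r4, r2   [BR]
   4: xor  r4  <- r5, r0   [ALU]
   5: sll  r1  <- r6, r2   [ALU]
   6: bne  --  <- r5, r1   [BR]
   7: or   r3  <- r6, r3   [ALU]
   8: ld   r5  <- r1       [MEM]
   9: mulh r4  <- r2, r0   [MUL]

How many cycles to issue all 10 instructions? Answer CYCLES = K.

#0 head=0: and.ALU i0 RAW r4
#1 head=1: st.MEM i1 no-port MEM/MEM
#2 head=2: st.MEM i2 no-port MEM/BR
#3 head=3: bne.BR+xor.ALU i3+i4 dual
#4 head=5: sll.ALU i5 RAW r1
#5 head=6: bne.BR+or.ALU i6+i7 dual
#6 head=8: ld.MEM+mulh.MUL i8+i9 dual

CYCLES = 7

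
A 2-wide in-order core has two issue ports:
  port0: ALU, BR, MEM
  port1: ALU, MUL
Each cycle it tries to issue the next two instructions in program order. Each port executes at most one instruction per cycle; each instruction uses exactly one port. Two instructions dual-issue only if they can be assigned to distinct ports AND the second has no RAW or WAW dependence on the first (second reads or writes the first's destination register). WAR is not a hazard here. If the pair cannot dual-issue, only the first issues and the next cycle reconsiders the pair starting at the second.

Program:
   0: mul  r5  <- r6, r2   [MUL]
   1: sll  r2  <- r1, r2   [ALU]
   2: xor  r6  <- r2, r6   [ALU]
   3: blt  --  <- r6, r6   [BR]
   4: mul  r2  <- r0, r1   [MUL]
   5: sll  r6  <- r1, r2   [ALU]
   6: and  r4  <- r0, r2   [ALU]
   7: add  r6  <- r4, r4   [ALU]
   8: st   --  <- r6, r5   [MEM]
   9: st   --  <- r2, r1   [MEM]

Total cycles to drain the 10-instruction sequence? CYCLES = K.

#0 head=0: mul;sll i0/i1 2-wide
#1 head=2: xor i2 RAW r6
#2 head=3: blt;mul i3/i4 2-wide
#3 head=5: sll;and i5/i6 2-wide
#4 head=7: add i7 RAW r6
#5 head=8: st i8 no-port MEM/MEM
#6 head=9: st i9 tail

CYCLES = 7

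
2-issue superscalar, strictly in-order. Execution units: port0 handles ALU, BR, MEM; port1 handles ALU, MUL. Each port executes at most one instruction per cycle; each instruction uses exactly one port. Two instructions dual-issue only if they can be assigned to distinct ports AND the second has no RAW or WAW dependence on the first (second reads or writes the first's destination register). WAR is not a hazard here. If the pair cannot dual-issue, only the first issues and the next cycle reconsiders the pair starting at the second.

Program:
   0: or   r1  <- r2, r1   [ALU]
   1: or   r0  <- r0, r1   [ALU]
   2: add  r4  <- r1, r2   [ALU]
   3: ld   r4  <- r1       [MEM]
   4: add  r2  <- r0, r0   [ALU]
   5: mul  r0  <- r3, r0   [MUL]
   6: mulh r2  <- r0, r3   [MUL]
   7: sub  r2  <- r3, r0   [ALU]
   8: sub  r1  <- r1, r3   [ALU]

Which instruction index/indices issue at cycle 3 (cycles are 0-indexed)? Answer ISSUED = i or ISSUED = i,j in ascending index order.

#0 head=0: or.ALU i0 RAW r1
#1 head=1: or.ALU add.ALU i1/i2 pair
#2 head=3: ld.MEM add.ALU i3/i4 pair
#3 head=5: mul.MUL i5 no-port MUL/MUL
#4 head=6: mulh.MUL i6 WAW r2
#5 head=7: sub.ALU sub.ALU i7/i8 pair

ISSUED = 5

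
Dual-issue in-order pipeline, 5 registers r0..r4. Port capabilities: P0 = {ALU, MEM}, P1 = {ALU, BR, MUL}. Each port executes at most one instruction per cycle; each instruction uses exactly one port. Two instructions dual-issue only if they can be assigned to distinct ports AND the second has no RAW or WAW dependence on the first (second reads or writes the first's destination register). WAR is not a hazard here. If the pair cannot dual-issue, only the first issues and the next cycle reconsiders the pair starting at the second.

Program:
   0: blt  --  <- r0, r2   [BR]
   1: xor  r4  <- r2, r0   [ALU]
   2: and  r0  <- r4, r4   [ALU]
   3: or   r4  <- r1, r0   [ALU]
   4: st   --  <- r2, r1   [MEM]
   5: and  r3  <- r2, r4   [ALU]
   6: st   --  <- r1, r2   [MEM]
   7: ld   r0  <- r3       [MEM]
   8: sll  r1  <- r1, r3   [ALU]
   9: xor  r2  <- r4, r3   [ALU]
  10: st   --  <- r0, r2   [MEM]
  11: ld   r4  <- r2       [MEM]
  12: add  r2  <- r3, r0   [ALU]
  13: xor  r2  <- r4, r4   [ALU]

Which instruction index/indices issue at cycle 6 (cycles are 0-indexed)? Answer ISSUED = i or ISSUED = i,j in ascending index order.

ISSUED = 10

  cy0 -> i0/i1 (blt;xor) dual
  cy1 -> i2 (and) RAW r0
  cy2 -> i3/i4 (or;st) dual
  cy3 -> i5/i6 (and;st) dual
  cy4 -> i7/i8 (ld;sll) dual
  cy5 -> i9 (xor) RAW r2
  cy6 -> i10 (st) no-port MEM/MEM
  cy7 -> i11/i12 (ld;add) dual
  cy8 -> i13 (xor) tail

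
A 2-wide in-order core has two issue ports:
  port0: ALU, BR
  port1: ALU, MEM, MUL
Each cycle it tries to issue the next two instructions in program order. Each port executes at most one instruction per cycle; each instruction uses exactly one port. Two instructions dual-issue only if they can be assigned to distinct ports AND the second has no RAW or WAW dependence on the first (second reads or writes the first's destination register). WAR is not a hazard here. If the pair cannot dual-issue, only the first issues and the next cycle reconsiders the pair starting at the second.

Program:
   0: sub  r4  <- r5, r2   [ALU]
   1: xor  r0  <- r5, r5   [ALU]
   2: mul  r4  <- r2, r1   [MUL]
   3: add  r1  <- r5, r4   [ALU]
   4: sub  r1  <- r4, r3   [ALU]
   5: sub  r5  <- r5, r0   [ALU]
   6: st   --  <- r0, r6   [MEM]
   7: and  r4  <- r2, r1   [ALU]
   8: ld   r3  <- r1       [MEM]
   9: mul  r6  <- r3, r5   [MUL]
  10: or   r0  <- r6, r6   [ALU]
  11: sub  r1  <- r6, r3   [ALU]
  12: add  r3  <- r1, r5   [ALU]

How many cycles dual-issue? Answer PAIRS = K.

#0 head=0: sub xor i0/i1 2-wide
#1 head=2: mul i2 RAW r4
#2 head=3: add i3 WAW r1
#3 head=4: sub sub i4/i5 2-wide
#4 head=6: st and i6/i7 2-wide
#5 head=8: ld i8 no-port MEM/MUL
#6 head=9: mul i9 RAW r6
#7 head=10: or sub i10/i11 2-wide
#8 head=12: add i12 tail

PAIRS = 4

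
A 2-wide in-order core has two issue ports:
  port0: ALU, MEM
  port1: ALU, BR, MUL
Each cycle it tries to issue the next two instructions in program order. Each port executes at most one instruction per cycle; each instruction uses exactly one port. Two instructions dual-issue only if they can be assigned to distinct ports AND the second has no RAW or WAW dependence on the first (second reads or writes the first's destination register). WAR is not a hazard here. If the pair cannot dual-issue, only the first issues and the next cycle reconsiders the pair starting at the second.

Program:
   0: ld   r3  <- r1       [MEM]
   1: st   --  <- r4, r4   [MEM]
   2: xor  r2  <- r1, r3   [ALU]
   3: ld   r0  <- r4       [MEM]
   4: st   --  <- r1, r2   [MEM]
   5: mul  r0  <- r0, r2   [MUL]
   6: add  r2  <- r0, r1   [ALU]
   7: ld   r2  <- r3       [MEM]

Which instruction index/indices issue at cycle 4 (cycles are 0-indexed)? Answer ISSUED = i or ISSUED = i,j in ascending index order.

ISSUED = 6

0. ld @i0  | no-port MEM/MEM
1. st/xor @i1/i2  | dual
2. ld @i3  | no-port MEM/MEM
3. st/mul @i4/i5  | dual
4. add @i6  | WAW r2
5. ld @i7  | tail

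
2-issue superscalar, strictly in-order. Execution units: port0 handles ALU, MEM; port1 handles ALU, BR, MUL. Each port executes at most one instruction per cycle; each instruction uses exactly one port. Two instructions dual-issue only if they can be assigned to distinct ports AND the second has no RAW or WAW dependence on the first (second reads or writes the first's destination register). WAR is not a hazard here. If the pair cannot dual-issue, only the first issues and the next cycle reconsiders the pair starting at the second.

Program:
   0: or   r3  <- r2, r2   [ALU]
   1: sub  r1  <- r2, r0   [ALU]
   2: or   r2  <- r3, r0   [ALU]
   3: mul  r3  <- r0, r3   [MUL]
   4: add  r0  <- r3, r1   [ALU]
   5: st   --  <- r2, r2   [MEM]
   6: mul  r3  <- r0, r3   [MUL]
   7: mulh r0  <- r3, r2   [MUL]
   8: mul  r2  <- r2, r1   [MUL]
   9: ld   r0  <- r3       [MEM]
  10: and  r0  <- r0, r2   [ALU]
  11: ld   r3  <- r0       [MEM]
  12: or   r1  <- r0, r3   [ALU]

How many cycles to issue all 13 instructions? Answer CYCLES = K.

#0 head=0: or+sub i0/i1 pair
#1 head=2: or+mul i2/i3 pair
#2 head=4: add+st i4/i5 pair
#3 head=6: mul i6 no-port MUL/MUL
#4 head=7: mulh i7 no-port MUL/MUL
#5 head=8: mul+ld i8/i9 pair
#6 head=10: and i10 RAW r0
#7 head=11: ld i11 RAW r3
#8 head=12: or i12 tail

CYCLES = 9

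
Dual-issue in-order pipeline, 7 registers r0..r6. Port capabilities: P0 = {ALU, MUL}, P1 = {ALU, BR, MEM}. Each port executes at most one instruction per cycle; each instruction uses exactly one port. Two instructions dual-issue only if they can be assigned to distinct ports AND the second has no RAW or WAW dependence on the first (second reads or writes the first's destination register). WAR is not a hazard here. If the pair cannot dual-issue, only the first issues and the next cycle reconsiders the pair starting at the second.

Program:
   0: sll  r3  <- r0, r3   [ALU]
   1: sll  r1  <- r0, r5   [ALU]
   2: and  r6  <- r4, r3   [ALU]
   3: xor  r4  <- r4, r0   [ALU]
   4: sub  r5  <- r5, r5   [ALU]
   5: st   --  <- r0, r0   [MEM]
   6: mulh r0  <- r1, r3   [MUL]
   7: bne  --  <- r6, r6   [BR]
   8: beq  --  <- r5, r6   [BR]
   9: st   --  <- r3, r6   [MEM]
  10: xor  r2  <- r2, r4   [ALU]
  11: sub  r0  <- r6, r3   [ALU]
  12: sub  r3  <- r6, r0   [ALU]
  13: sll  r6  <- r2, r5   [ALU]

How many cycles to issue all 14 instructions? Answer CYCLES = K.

CYCLES = 8

  cy0 -> i0/i1 (sll.ALU;sll.ALU) 2-wide
  cy1 -> i2/i3 (and.ALU;xor.ALU) 2-wide
  cy2 -> i4/i5 (sub.ALU;st.MEM) 2-wide
  cy3 -> i6/i7 (mulh.MUL;bne.BR) 2-wide
  cy4 -> i8 (beq.BR) no-port BR/MEM
  cy5 -> i9/i10 (st.MEM;xor.ALU) 2-wide
  cy6 -> i11 (sub.ALU) RAW r0
  cy7 -> i12/i13 (sub.ALU;sll.ALU) 2-wide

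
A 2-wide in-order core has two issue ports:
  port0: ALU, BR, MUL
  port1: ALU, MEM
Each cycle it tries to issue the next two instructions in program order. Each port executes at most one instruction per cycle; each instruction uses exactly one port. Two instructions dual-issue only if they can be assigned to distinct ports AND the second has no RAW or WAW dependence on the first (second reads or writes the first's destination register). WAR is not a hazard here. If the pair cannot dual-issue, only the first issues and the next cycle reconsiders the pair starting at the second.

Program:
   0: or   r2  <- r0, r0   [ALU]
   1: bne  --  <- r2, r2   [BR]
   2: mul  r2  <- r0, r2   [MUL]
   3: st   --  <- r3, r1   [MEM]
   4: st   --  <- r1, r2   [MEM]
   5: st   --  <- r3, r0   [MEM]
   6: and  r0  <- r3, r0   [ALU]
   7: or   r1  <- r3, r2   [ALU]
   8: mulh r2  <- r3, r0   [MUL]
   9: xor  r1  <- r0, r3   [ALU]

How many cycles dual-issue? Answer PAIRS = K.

t=0 i0:or ; RAW r2
t=1 i1:bne ; no-port BR/MUL
t=2 i2,i3:mul+st ; pair
t=3 i4:st ; no-port MEM/MEM
t=4 i5,i6:st+and ; pair
t=5 i7,i8:or+mulh ; pair
t=6 i9:xor ; tail

PAIRS = 3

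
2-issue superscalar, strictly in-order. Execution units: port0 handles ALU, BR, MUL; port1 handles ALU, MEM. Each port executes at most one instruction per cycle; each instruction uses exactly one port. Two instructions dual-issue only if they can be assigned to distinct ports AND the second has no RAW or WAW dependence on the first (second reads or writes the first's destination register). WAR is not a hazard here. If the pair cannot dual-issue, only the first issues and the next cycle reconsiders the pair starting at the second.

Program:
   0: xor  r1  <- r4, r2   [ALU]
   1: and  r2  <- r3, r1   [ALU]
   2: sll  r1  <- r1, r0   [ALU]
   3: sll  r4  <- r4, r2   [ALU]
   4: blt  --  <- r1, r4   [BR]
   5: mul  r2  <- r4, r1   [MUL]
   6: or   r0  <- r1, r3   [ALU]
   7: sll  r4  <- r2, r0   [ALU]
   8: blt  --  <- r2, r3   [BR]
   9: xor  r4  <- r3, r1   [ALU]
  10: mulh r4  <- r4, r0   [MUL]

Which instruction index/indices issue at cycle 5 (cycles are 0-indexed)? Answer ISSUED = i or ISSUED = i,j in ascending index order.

t=0 i0:xor ; RAW r1
t=1 i1/i2:and/sll ; dual
t=2 i3:sll ; RAW r4
t=3 i4:blt ; no-port BR/MUL
t=4 i5/i6:mul/or ; dual
t=5 i7/i8:sll/blt ; dual
t=6 i9:xor ; RAW+WAW r4
t=7 i10:mulh ; tail

ISSUED = 7,8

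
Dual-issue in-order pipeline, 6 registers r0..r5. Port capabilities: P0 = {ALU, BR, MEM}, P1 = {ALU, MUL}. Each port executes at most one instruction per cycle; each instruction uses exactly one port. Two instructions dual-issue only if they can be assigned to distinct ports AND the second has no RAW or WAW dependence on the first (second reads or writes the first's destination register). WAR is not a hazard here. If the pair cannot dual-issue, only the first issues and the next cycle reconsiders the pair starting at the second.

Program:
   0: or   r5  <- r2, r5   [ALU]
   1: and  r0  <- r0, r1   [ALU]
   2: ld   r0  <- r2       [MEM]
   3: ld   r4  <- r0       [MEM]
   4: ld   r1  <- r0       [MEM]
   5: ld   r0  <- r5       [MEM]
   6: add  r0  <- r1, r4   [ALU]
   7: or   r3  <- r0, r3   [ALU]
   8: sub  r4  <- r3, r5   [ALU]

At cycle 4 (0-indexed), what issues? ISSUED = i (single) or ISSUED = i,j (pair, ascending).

[0] i0,i1  or.ALU;and.ALU  -- dual
[1] i2  ld.MEM  -- no-port MEM/MEM
[2] i3  ld.MEM  -- no-port MEM/MEM
[3] i4  ld.MEM  -- no-port MEM/MEM
[4] i5  ld.MEM  -- WAW r0
[5] i6  add.ALU  -- RAW r0
[6] i7  or.ALU  -- RAW r3
[7] i8  sub.ALU  -- tail

ISSUED = 5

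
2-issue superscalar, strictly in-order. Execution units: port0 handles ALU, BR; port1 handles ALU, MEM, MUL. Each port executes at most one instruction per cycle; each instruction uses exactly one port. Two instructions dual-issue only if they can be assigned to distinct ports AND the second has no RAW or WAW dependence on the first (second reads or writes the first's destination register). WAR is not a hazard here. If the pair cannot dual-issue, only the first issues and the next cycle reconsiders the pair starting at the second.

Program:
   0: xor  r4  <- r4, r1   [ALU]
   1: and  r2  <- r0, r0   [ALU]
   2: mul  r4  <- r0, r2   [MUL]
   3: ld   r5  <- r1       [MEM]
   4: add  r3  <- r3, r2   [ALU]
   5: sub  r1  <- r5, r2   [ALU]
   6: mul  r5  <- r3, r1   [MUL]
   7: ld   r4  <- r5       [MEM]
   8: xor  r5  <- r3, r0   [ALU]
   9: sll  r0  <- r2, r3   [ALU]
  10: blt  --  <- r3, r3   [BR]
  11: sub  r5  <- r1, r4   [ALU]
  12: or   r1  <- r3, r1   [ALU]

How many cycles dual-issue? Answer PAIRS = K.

PAIRS = 5

t=0 i0/i1:xor.ALU+and.ALU ; pair
t=1 i2:mul.MUL ; no-port MUL/MEM
t=2 i3/i4:ld.MEM+add.ALU ; pair
t=3 i5:sub.ALU ; RAW r1
t=4 i6:mul.MUL ; no-port MUL/MEM
t=5 i7/i8:ld.MEM+xor.ALU ; pair
t=6 i9/i10:sll.ALU+blt.BR ; pair
t=7 i11/i12:sub.ALU+or.ALU ; pair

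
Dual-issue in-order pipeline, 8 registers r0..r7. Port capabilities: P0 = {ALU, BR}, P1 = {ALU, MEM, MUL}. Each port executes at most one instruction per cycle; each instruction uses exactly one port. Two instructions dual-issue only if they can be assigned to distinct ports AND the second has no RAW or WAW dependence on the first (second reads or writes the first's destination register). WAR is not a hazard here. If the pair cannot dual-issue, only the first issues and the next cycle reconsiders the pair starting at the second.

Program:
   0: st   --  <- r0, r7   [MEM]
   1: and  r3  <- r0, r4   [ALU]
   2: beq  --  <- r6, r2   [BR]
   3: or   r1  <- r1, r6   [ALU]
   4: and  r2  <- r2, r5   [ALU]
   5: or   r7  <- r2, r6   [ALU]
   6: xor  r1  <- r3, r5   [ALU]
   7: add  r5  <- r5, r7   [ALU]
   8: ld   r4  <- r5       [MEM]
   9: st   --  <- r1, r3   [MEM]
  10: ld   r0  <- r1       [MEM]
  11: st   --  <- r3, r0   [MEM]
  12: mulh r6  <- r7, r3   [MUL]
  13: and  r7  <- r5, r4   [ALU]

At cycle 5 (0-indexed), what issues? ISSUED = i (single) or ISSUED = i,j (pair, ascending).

  cy0 -> i0,i1 (st and) 2-wide
  cy1 -> i2,i3 (beq or) 2-wide
  cy2 -> i4 (and) RAW r2
  cy3 -> i5,i6 (or xor) 2-wide
  cy4 -> i7 (add) RAW r5
  cy5 -> i8 (ld) no-port MEM/MEM
  cy6 -> i9 (st) no-port MEM/MEM
  cy7 -> i10 (ld) no-port MEM/MEM
  cy8 -> i11 (st) no-port MEM/MUL
  cy9 -> i12,i13 (mulh and) 2-wide

ISSUED = 8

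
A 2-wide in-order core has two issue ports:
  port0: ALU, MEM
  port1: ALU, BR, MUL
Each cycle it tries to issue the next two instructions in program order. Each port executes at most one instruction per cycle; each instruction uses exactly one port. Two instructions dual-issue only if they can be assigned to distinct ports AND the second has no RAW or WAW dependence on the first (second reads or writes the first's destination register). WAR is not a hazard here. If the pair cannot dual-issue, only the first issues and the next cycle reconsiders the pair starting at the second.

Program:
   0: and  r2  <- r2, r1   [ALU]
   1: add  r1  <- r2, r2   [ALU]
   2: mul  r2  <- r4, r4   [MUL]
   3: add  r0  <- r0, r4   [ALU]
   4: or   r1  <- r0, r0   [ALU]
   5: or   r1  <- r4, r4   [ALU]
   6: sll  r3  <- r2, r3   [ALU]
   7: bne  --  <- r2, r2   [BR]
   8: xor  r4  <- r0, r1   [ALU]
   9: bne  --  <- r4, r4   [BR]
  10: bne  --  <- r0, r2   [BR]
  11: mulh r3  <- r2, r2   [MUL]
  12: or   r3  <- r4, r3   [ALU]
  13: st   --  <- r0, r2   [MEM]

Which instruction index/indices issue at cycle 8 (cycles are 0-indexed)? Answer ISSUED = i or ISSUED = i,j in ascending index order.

  cy0 -> i0 (and.ALU) RAW r2
  cy1 -> i1,i2 (add.ALU+mul.MUL) 2-wide
  cy2 -> i3 (add.ALU) RAW r0
  cy3 -> i4 (or.ALU) WAW r1
  cy4 -> i5,i6 (or.ALU+sll.ALU) 2-wide
  cy5 -> i7,i8 (bne.BR+xor.ALU) 2-wide
  cy6 -> i9 (bne.BR) no-port BR/BR
  cy7 -> i10 (bne.BR) no-port BR/MUL
  cy8 -> i11 (mulh.MUL) RAW+WAW r3
  cy9 -> i12,i13 (or.ALU+st.MEM) 2-wide

ISSUED = 11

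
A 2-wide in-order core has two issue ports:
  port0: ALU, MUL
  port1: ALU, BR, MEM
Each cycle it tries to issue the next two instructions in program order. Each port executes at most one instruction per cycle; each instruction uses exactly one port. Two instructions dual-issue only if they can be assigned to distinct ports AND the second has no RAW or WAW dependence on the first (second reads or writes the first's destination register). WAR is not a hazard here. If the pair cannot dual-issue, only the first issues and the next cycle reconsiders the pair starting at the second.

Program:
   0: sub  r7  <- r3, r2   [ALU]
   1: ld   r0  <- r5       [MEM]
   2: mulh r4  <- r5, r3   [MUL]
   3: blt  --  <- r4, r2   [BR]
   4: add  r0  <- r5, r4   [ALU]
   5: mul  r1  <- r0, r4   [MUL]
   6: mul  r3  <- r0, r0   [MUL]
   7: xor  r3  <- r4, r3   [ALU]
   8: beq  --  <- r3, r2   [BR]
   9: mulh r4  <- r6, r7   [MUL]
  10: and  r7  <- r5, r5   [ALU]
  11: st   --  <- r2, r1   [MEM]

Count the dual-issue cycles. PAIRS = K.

PAIRS = 4

#0 head=0: sub.ALU;ld.MEM i0+i1 pair
#1 head=2: mulh.MUL i2 RAW r4
#2 head=3: blt.BR;add.ALU i3+i4 pair
#3 head=5: mul.MUL i5 no-port MUL/MUL
#4 head=6: mul.MUL i6 RAW+WAW r3
#5 head=7: xor.ALU i7 RAW r3
#6 head=8: beq.BR;mulh.MUL i8+i9 pair
#7 head=10: and.ALU;st.MEM i10+i11 pair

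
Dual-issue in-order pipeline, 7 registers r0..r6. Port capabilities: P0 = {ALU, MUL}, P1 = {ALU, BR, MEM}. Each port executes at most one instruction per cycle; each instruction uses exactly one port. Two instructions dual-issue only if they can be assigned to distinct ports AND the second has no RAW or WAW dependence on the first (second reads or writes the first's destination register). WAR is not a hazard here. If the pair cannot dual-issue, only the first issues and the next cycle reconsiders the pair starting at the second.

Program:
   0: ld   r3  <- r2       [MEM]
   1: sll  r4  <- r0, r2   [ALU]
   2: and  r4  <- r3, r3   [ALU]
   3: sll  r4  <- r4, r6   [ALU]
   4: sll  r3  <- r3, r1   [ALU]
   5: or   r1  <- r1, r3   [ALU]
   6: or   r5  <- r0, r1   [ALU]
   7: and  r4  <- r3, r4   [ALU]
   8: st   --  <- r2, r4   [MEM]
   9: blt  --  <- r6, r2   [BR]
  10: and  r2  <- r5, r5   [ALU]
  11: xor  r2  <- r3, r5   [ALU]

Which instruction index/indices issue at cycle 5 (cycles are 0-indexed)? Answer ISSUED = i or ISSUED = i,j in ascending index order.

t=0 i0&i1:ld.MEM;sll.ALU ; pair
t=1 i2:and.ALU ; RAW+WAW r4
t=2 i3&i4:sll.ALU;sll.ALU ; pair
t=3 i5:or.ALU ; RAW r1
t=4 i6&i7:or.ALU;and.ALU ; pair
t=5 i8:st.MEM ; no-port MEM/BR
t=6 i9&i10:blt.BR;and.ALU ; pair
t=7 i11:xor.ALU ; tail

ISSUED = 8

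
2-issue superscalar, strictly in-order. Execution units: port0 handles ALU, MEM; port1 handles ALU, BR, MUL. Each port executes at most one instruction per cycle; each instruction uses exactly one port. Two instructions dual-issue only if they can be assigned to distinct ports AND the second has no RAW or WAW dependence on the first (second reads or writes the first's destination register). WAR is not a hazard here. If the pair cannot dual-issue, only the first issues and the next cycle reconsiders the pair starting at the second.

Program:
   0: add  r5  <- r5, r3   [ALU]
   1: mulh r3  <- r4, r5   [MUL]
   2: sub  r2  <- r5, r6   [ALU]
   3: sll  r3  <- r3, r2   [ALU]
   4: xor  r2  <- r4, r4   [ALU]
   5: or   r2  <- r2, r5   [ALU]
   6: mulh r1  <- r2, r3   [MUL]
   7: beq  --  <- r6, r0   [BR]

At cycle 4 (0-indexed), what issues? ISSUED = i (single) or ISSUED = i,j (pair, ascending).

ISSUED = 6

[0] i0  add.ALU  -- RAW r5
[1] i1+i2  mulh.MUL/sub.ALU  -- pair
[2] i3+i4  sll.ALU/xor.ALU  -- pair
[3] i5  or.ALU  -- RAW r2
[4] i6  mulh.MUL  -- no-port MUL/BR
[5] i7  beq.BR  -- tail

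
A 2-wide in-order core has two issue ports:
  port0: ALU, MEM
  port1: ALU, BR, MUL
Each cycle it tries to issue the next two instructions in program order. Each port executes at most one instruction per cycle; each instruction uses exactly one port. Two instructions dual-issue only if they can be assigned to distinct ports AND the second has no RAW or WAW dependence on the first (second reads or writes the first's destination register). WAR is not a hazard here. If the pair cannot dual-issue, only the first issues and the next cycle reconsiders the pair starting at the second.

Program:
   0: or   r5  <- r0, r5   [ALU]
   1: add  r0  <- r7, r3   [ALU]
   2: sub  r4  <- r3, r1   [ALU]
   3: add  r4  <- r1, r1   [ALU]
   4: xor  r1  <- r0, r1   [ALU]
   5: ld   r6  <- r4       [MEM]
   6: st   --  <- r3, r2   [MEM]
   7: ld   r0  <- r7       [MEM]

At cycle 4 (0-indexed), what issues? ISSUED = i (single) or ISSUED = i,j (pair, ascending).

ISSUED = 6

#0 head=0: or+add i0/i1 dual
#1 head=2: sub i2 WAW r4
#2 head=3: add+xor i3/i4 dual
#3 head=5: ld i5 no-port MEM/MEM
#4 head=6: st i6 no-port MEM/MEM
#5 head=7: ld i7 tail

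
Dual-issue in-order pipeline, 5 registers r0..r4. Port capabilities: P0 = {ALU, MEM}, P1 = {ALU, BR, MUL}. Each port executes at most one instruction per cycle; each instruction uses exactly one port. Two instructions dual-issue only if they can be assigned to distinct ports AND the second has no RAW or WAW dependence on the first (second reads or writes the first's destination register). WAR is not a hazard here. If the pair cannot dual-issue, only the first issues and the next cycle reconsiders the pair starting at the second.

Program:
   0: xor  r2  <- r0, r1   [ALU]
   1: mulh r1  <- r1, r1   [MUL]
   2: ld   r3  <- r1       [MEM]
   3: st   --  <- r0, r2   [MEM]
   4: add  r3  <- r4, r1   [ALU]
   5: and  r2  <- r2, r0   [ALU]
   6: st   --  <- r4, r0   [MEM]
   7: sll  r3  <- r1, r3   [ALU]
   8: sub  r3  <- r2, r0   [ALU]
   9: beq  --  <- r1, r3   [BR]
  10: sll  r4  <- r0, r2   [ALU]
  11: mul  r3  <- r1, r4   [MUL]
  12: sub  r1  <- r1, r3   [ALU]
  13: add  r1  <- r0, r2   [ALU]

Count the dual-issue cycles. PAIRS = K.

[0] i0&i1  xor.ALU;mulh.MUL  -- dual
[1] i2  ld.MEM  -- no-port MEM/MEM
[2] i3&i4  st.MEM;add.ALU  -- dual
[3] i5&i6  and.ALU;st.MEM  -- dual
[4] i7  sll.ALU  -- WAW r3
[5] i8  sub.ALU  -- RAW r3
[6] i9&i10  beq.BR;sll.ALU  -- dual
[7] i11  mul.MUL  -- RAW r3
[8] i12  sub.ALU  -- WAW r1
[9] i13  add.ALU  -- tail

PAIRS = 4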